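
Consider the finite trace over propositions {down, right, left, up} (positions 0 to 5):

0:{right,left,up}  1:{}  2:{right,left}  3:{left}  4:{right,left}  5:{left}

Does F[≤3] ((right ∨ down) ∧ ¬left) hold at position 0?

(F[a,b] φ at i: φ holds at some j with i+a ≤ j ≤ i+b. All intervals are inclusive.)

Check ((right ∨ down) ∧ ¬left) at each j in [0,3]:
  j=0: false
  j=1: false
  j=2: false
  j=3: false
No position in the window satisfies it → formula fails.

Does not hold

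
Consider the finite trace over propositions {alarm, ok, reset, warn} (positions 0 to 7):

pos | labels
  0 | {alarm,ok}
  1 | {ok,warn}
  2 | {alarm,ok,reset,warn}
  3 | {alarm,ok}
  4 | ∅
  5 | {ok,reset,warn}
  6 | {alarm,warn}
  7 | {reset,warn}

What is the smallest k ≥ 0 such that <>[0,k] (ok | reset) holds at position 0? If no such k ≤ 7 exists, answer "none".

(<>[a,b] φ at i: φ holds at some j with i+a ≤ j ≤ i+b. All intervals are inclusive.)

0

Scan j = 0,1,… for (ok | reset):
  j=0: holds
First hit at j=0, so smallest k = 0-0 = 0.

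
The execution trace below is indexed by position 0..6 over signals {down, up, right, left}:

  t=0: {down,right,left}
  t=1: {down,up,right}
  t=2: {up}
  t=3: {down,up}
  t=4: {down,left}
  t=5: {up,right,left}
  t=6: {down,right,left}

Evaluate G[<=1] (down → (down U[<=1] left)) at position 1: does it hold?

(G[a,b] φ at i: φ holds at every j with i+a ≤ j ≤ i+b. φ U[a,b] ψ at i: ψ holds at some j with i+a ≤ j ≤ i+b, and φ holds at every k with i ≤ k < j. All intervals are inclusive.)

Check (down → (down U[<=1] left)) at every j in [1,2]:
  j=1: antecedent true; consequent fails → ✗
  j=2: antecedent false → ✓
Fails at j=1 → formula fails.

False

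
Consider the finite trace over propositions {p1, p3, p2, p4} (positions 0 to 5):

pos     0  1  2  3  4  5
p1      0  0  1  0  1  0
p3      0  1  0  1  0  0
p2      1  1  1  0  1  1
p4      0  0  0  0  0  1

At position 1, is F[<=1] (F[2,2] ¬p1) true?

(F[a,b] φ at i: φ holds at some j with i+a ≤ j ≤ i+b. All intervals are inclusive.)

Check F[2,2] ¬p1 at each j in [1,2]:
  j=1: holds (witness at 3)
  j=2: fails (none in [4,4])
Found at j=1 → formula holds.

Holds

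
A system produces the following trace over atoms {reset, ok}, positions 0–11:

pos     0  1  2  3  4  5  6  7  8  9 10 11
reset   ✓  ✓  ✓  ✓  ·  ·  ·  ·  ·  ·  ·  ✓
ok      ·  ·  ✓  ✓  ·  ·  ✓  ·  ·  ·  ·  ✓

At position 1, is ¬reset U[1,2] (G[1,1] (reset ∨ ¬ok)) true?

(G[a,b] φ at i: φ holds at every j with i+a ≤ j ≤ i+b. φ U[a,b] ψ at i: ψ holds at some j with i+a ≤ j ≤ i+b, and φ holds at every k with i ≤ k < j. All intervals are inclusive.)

False

Need some j in [2,3] with G[1,1] (reset ∨ ¬ok), and ¬reset at every k in [1,j-1].
  j=2: G[1,1] (reset ∨ ¬ok) holds, but ¬reset fails at k=1 → not this j.
  j=3: G[1,1] (reset ∨ ¬ok) holds, but ¬reset fails at k=1 → not this j.
No j in the window works → until fails.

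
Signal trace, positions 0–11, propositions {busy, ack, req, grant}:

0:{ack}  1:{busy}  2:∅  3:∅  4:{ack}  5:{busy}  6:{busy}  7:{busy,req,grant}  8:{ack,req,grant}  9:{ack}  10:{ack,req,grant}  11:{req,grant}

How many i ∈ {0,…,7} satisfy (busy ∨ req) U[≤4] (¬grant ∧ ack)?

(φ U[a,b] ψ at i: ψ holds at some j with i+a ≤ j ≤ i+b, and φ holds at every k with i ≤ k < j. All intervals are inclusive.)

Evaluate at each i in [0,7]:
  i=0: ✓ (rhs at j=0)
  i=1: ✗ (lhs fails at k=2 before rhs at j=4)
  i=2: ✗ (lhs fails at k=2 before rhs at j=4)
  i=3: ✗ (lhs fails at k=3 before rhs at j=4)
  i=4: ✓ (rhs at j=4)
  i=5: ✓ (rhs at j=9; lhs holds on [5,8])
  i=6: ✓ (rhs at j=9; lhs holds on [6,8])
  i=7: ✓ (rhs at j=9; lhs holds on [7,8])
Positions where it holds: {0, 4, 5, 6, 7} → 5.

5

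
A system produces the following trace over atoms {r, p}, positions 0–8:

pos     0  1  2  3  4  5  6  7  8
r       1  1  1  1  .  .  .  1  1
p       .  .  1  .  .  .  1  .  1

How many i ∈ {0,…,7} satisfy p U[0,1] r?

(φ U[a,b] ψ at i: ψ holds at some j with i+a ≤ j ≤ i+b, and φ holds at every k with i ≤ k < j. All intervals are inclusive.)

6

Evaluate at each i in [0,7]:
  i=0: ✓ (rhs at j=0)
  i=1: ✓ (rhs at j=1)
  i=2: ✓ (rhs at j=2)
  i=3: ✓ (rhs at j=3)
  i=4: ✗ (no rhs in [4,5])
  i=5: ✗ (no rhs in [5,6])
  i=6: ✓ (rhs at j=7; lhs holds on [6,6])
  i=7: ✓ (rhs at j=7)
Positions where it holds: {0, 1, 2, 3, 6, 7} → 6.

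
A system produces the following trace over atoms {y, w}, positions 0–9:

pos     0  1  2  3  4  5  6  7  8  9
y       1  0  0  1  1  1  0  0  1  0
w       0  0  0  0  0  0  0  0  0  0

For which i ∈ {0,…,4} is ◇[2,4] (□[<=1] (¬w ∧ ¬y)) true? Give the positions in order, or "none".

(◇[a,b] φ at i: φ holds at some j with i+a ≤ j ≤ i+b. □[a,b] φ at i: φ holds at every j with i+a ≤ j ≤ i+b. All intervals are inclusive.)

2, 3, 4

Evaluate at each i in [0,4]:
  i=0: ✗ (none in [2,4])
  i=1: ✗ (none in [3,5])
  i=2: ✓ (witness j=6)
  i=3: ✓ (witness j=6)
  i=4: ✓ (witness j=6)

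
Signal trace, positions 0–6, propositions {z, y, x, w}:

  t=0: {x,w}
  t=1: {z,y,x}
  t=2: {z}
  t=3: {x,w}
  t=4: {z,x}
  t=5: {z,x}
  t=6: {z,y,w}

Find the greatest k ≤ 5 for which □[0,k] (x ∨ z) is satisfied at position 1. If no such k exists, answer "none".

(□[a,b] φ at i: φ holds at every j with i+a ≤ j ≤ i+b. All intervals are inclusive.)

(x ∨ z) must hold from j=1 onward; find where it first fails.
  j=1: holds
  j=2: holds
  j=3: holds
  j=4: holds
  j=5: holds
  j=6: holds
Holds through j=6; largest k = 5.

5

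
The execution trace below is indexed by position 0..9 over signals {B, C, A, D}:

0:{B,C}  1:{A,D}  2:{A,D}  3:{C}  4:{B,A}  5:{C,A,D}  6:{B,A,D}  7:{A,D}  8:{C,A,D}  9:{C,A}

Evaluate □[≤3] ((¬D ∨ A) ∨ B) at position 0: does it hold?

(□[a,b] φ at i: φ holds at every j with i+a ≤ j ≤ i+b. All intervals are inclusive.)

Check ((¬D ∨ A) ∨ B) at every j in [0,3]:
  j=0: true
  j=1: true
  j=2: true
  j=3: true
All positions satisfy it → formula holds.

True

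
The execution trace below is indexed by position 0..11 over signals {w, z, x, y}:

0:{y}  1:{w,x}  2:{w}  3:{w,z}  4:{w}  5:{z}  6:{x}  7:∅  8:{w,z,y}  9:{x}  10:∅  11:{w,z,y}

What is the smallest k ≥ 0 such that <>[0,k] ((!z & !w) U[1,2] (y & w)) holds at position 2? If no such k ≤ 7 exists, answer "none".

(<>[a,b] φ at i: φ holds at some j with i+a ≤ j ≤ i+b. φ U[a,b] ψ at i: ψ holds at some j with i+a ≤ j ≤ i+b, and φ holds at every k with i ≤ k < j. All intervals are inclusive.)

4

Scan j = 2,3,… for ((!z & !w) U[1,2] (y & w)):
  j=2: fails
  j=3: fails
  j=4: fails
  j=5: fails
  j=6: holds
First hit at j=6, so smallest k = 6-2 = 4.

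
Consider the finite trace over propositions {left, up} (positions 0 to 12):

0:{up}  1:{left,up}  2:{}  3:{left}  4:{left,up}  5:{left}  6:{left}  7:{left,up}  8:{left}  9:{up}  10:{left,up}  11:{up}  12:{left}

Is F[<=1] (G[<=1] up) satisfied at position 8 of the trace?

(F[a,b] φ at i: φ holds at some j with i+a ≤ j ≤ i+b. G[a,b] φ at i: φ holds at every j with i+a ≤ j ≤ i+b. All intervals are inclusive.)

Holds

Check G[<=1] up at each j in [8,9]:
  j=8: fails at 8
  j=9: holds on [9,10]
Found at j=9 → formula holds.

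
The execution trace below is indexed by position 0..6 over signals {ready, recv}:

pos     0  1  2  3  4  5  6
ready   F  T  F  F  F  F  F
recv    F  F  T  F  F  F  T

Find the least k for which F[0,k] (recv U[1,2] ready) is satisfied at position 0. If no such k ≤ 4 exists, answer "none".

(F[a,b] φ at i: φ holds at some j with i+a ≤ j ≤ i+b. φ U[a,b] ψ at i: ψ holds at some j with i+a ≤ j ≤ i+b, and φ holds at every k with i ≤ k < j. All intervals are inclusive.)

none

Scan j = 0,1,… for (recv U[1,2] ready):
  j=0: fails
  j=1: fails
  j=2: fails
  j=3: fails
  j=4: fails
No j in [0,4] satisfies it → none.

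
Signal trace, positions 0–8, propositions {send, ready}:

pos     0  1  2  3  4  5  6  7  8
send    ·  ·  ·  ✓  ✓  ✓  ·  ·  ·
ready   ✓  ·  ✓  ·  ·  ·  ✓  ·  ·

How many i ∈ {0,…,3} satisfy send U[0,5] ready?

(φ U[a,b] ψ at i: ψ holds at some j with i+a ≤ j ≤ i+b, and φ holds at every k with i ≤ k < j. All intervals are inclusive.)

Evaluate at each i in [0,3]:
  i=0: ✓ (rhs at j=0)
  i=1: ✗ (lhs fails at k=1 before rhs at j=2)
  i=2: ✓ (rhs at j=2)
  i=3: ✓ (rhs at j=6; lhs holds on [3,5])
Positions where it holds: {0, 2, 3} → 3.

3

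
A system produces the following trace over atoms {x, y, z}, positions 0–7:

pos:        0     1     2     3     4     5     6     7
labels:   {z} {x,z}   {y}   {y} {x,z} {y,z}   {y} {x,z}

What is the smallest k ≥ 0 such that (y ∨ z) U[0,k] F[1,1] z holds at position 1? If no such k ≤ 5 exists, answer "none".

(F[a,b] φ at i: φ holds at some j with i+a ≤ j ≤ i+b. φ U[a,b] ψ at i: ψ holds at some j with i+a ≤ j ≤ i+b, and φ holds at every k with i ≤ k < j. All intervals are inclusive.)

Need earliest j ≥ 1 with F[1,1] z, and (y ∨ z) at every k in [1,j-1].
  j=1: rhs fails.
  j=2: rhs fails.
  j=3: rhs holds; lhs holds on [1,2]. k = 2.

2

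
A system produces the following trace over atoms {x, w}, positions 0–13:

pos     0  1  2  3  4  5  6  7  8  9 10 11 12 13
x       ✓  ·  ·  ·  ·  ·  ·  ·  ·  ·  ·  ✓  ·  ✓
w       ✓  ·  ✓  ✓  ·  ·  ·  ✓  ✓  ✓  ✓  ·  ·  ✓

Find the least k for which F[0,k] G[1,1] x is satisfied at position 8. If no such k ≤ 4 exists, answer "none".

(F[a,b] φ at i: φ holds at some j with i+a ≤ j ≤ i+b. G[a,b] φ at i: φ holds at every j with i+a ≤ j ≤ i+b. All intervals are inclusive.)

Scan j = 8,9,… for G[1,1] x:
  j=8: fails
  j=9: fails
  j=10: holds
First hit at j=10, so smallest k = 10-8 = 2.

2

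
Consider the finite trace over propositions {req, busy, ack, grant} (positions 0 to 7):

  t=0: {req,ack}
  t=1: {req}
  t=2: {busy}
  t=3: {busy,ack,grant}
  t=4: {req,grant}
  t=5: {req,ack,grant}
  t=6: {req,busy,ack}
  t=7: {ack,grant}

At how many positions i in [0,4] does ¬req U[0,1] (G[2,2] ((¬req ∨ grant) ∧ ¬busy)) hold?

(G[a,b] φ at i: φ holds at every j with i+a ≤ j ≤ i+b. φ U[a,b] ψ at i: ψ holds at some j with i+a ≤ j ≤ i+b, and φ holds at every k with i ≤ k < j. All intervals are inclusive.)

2

Evaluate at each i in [0,4]:
  i=0: ✗ (no rhs in [0,1])
  i=1: ✗ (lhs fails at k=1 before rhs at j=2)
  i=2: ✓ (rhs at j=2)
  i=3: ✓ (rhs at j=3)
  i=4: ✗ (lhs fails at k=4 before rhs at j=5)
Positions where it holds: {2, 3} → 2.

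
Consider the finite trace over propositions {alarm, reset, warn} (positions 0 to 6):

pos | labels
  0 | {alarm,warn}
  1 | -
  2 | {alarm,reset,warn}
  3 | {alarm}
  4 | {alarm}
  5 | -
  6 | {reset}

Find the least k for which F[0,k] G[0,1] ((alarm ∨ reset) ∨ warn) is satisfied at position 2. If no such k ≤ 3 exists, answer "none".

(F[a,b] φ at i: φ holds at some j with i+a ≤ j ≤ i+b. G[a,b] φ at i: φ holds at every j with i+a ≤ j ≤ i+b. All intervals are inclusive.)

0

Scan j = 2,3,… for G[0,1] ((alarm ∨ reset) ∨ warn):
  j=2: holds
First hit at j=2, so smallest k = 2-2 = 0.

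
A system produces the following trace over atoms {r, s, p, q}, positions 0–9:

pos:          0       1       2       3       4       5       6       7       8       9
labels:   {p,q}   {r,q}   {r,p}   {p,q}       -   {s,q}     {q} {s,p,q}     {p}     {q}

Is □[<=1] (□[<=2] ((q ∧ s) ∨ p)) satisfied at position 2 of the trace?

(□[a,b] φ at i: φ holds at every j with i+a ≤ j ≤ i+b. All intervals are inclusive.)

No

Check □[<=2] ((q ∧ s) ∨ p) at every j in [2,3]:
  j=2: fails at 4
  j=3: fails at 4
Fails at j=2 → formula fails.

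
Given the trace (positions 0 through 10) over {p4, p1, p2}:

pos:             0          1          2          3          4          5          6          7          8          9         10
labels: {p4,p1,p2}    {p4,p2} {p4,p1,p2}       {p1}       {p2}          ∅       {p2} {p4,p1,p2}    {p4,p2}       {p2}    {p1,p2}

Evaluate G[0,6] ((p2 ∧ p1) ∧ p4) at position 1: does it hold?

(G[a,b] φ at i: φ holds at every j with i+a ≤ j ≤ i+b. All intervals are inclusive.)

Check ((p2 ∧ p1) ∧ p4) at every j in [1,7]:
  j=1: false
  j=2: true
  j=3: false
  j=4: false
  j=5: false
  j=6: false
  j=7: true
Fails at j=1 → formula fails.

False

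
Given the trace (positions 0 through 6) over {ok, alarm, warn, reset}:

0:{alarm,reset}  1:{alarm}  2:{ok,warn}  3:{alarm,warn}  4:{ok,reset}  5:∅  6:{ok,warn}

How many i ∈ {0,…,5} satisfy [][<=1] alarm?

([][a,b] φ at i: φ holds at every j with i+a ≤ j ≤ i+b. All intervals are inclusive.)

Evaluate at each i in [0,5]:
  i=0: ✓ (all of [0,1])
  i=1: ✗ (fails at j=2)
  i=2: ✗ (fails at j=2)
  i=3: ✗ (fails at j=4)
  i=4: ✗ (fails at j=4)
  i=5: ✗ (fails at j=5)
Positions where it holds: {0} → 1.

1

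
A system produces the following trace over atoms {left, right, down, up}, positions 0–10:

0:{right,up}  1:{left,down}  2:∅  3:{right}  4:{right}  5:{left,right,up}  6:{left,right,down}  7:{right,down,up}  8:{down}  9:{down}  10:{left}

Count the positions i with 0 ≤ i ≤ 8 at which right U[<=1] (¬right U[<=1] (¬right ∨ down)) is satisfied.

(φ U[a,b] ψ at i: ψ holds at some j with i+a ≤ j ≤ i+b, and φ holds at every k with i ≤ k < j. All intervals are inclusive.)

Evaluate at each i in [0,8]:
  i=0: ✓ (rhs at j=1; lhs holds on [0,0])
  i=1: ✓ (rhs at j=1)
  i=2: ✓ (rhs at j=2)
  i=3: ✗ (no rhs in [3,4])
  i=4: ✗ (no rhs in [4,5])
  i=5: ✓ (rhs at j=6; lhs holds on [5,5])
  i=6: ✓ (rhs at j=6)
  i=7: ✓ (rhs at j=7)
  i=8: ✓ (rhs at j=8)
Positions where it holds: {0, 1, 2, 5, 6, 7, 8} → 7.

7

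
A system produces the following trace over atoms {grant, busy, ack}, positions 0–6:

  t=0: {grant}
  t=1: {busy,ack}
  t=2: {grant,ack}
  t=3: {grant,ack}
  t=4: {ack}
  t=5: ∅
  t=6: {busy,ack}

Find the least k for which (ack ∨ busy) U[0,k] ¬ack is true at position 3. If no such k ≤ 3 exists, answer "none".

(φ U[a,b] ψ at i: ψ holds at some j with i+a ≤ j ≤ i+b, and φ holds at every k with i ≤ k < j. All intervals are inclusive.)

2

Need earliest j ≥ 3 with ¬ack, and (ack ∨ busy) at every k in [3,j-1].
  j=3: rhs fails.
  j=4: rhs fails.
  j=5: rhs holds; lhs holds on [3,4]. k = 2.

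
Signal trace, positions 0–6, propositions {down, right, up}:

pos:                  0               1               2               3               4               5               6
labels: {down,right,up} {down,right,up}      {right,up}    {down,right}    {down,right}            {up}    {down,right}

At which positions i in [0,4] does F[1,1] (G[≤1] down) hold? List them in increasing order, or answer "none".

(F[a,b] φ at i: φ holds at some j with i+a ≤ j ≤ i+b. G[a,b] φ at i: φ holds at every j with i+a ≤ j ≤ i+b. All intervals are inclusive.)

Evaluate at each i in [0,4]:
  i=0: ✗ (none in [1,1])
  i=1: ✗ (none in [2,2])
  i=2: ✓ (witness j=3)
  i=3: ✗ (none in [4,4])
  i=4: ✗ (none in [5,5])

2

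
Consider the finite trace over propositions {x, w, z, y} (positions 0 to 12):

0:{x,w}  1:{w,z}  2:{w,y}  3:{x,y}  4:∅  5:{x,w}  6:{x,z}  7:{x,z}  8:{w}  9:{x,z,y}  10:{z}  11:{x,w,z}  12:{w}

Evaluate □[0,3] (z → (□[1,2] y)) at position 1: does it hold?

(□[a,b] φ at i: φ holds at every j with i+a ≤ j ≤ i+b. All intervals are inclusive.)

Yes

Check (z → (□[1,2] y)) at every j in [1,4]:
  j=1: antecedent true; consequent holds on [2,3] → ✓
  j=2: antecedent false → ✓
  j=3: antecedent false → ✓
  j=4: antecedent false → ✓
All positions satisfy it → formula holds.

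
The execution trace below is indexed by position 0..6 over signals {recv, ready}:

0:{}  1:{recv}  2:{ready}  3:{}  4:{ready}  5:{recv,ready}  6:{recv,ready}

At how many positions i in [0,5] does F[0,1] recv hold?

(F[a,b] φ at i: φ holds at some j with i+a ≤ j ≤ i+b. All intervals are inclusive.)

Evaluate at each i in [0,5]:
  i=0: ✓ (witness j=1)
  i=1: ✓ (witness j=1)
  i=2: ✗ (none in [2,3])
  i=3: ✗ (none in [3,4])
  i=4: ✓ (witness j=5)
  i=5: ✓ (witness j=5)
Positions where it holds: {0, 1, 4, 5} → 4.

4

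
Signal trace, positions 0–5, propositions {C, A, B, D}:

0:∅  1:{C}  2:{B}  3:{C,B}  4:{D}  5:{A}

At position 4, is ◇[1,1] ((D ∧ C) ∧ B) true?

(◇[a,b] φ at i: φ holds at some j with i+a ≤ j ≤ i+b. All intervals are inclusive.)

False

Check ((D ∧ C) ∧ B) at each j in [5,5]:
  j=5: false
No position in the window satisfies it → formula fails.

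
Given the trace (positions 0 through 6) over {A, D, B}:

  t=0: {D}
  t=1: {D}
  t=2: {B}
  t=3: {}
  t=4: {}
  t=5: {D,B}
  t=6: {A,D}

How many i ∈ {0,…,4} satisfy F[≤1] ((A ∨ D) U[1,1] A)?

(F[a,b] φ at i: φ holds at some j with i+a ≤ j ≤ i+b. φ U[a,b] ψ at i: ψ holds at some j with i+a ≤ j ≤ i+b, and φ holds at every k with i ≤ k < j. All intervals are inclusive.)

Evaluate at each i in [0,4]:
  i=0: ✗ (none in [0,1])
  i=1: ✗ (none in [1,2])
  i=2: ✗ (none in [2,3])
  i=3: ✗ (none in [3,4])
  i=4: ✓ (witness j=5)
Positions where it holds: {4} → 1.

1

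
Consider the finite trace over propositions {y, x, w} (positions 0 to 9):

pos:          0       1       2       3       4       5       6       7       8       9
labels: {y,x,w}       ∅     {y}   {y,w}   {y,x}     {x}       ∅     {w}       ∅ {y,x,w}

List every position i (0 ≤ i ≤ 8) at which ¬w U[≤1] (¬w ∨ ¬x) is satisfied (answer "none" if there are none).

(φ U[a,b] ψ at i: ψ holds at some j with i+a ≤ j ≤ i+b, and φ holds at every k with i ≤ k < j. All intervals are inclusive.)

1, 2, 3, 4, 5, 6, 7, 8

Evaluate at each i in [0,8]:
  i=0: ✗ (lhs fails at k=0 before rhs at j=1)
  i=1: ✓ (rhs at j=1)
  i=2: ✓ (rhs at j=2)
  i=3: ✓ (rhs at j=3)
  i=4: ✓ (rhs at j=4)
  i=5: ✓ (rhs at j=5)
  i=6: ✓ (rhs at j=6)
  i=7: ✓ (rhs at j=7)
  i=8: ✓ (rhs at j=8)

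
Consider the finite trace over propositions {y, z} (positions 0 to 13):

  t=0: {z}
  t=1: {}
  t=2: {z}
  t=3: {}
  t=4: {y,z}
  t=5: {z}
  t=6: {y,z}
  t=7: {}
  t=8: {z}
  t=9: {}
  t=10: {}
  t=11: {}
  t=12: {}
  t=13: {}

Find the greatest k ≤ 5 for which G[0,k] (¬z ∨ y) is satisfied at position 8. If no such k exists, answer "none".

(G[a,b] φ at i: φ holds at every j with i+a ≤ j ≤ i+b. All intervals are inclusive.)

none

(¬z ∨ y) must hold from j=8 onward; find where it first fails.
  j=8: fails → no k works.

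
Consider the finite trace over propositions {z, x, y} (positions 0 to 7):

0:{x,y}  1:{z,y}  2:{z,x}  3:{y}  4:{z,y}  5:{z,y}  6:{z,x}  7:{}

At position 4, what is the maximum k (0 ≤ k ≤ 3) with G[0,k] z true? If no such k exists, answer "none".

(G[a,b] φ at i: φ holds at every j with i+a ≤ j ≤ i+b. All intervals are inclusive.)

z must hold from j=4 onward; find where it first fails.
  j=4: holds
  j=5: holds
  j=6: holds
  j=7: fails
Holds on [4,6], so largest k = 2.

2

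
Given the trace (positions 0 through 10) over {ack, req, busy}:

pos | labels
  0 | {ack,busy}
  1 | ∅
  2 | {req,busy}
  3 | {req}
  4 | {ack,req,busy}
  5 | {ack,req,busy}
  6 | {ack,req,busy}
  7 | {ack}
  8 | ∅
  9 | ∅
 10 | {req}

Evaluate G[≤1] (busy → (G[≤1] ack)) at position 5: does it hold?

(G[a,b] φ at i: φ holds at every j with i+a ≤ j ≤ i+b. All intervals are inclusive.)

Check (busy → (G[≤1] ack)) at every j in [5,6]:
  j=5: antecedent true; consequent holds on [5,6] → ✓
  j=6: antecedent true; consequent holds on [6,7] → ✓
All positions satisfy it → formula holds.

Holds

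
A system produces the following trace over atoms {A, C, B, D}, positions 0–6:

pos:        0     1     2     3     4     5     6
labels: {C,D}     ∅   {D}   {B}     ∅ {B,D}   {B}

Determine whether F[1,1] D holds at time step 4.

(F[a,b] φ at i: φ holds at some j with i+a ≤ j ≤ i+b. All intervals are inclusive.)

Check D at each j in [5,5]:
  j=5: true
Found at j=5 → formula holds.

Yes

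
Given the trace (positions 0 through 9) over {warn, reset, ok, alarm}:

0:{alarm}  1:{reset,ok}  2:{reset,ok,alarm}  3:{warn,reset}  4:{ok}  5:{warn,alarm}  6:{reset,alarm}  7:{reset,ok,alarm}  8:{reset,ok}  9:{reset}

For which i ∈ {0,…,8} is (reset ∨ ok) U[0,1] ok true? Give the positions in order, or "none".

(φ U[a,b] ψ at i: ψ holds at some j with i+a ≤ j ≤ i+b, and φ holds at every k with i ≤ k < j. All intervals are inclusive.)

1, 2, 3, 4, 6, 7, 8

Evaluate at each i in [0,8]:
  i=0: ✗ (lhs fails at k=0 before rhs at j=1)
  i=1: ✓ (rhs at j=1)
  i=2: ✓ (rhs at j=2)
  i=3: ✓ (rhs at j=4; lhs holds on [3,3])
  i=4: ✓ (rhs at j=4)
  i=5: ✗ (no rhs in [5,6])
  i=6: ✓ (rhs at j=7; lhs holds on [6,6])
  i=7: ✓ (rhs at j=7)
  i=8: ✓ (rhs at j=8)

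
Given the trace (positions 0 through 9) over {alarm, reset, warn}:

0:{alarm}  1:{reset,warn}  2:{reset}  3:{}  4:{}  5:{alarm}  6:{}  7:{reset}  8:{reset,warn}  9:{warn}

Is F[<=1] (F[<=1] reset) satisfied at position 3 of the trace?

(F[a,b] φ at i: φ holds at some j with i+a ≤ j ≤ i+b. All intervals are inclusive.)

False

Check F[<=1] reset at each j in [3,4]:
  j=3: fails (none in [3,4])
  j=4: fails (none in [4,5])
No position in the window satisfies it → formula fails.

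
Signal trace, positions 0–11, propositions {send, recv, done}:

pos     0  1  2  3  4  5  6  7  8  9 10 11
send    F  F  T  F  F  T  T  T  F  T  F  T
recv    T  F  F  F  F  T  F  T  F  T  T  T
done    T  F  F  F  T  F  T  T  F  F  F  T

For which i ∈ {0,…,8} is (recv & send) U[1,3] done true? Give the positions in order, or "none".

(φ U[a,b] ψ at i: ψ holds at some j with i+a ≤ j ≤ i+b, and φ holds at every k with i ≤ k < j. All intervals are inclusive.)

5

Evaluate at each i in [0,8]:
  i=0: ✗ (no rhs in [1,3])
  i=1: ✗ (lhs fails at k=1 before rhs at j=4)
  i=2: ✗ (lhs fails at k=2 before rhs at j=4)
  i=3: ✗ (lhs fails at k=3 before rhs at j=4)
  i=4: ✗ (lhs fails at k=4 before rhs at j=6)
  i=5: ✓ (rhs at j=6; lhs holds on [5,5])
  i=6: ✗ (lhs fails at k=6 before rhs at j=7)
  i=7: ✗ (no rhs in [8,10])
  i=8: ✗ (lhs fails at k=8 before rhs at j=11)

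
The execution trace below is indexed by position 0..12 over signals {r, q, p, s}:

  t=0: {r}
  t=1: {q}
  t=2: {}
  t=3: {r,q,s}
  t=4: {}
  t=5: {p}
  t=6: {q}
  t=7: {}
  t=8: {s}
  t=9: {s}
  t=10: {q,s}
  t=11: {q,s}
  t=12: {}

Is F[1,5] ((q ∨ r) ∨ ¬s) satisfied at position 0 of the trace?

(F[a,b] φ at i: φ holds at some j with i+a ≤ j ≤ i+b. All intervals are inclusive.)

True

Check ((q ∨ r) ∨ ¬s) at each j in [1,5]:
  j=1: true
  j=2: true
  j=3: true
  j=4: true
  j=5: true
Found at j=1 → formula holds.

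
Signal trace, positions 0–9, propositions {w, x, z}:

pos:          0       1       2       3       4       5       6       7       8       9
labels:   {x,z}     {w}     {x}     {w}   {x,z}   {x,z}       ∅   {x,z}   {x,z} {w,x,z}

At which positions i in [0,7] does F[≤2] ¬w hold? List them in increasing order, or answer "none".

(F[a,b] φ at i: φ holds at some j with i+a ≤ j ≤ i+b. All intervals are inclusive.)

0, 1, 2, 3, 4, 5, 6, 7

Evaluate at each i in [0,7]:
  i=0: ✓ (witness j=0)
  i=1: ✓ (witness j=2)
  i=2: ✓ (witness j=2)
  i=3: ✓ (witness j=4)
  i=4: ✓ (witness j=4)
  i=5: ✓ (witness j=5)
  i=6: ✓ (witness j=6)
  i=7: ✓ (witness j=7)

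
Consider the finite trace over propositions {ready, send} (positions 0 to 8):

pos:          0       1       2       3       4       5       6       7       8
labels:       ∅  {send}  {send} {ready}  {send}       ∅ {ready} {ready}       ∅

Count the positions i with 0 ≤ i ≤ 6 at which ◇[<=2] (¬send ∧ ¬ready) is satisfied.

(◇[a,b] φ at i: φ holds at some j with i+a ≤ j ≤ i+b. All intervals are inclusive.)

5

Evaluate at each i in [0,6]:
  i=0: ✓ (witness j=0)
  i=1: ✗ (none in [1,3])
  i=2: ✗ (none in [2,4])
  i=3: ✓ (witness j=5)
  i=4: ✓ (witness j=5)
  i=5: ✓ (witness j=5)
  i=6: ✓ (witness j=8)
Positions where it holds: {0, 3, 4, 5, 6} → 5.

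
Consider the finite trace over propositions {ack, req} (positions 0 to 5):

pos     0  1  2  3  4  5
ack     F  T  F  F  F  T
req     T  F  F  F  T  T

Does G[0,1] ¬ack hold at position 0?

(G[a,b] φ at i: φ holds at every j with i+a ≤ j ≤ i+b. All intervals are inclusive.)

Check ¬ack at every j in [0,1]:
  j=0: true
  j=1: false
Fails at j=1 → formula fails.

Does not hold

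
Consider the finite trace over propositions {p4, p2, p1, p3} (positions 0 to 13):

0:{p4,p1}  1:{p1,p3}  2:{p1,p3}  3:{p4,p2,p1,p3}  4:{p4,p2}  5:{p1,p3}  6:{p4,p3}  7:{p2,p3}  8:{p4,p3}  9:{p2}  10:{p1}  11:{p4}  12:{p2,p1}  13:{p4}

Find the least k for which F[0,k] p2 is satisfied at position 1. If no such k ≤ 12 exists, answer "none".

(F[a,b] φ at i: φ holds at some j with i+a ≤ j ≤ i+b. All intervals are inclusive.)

2

Scan j = 1,2,… for p2:
  j=1: fails
  j=2: fails
  j=3: holds
First hit at j=3, so smallest k = 3-1 = 2.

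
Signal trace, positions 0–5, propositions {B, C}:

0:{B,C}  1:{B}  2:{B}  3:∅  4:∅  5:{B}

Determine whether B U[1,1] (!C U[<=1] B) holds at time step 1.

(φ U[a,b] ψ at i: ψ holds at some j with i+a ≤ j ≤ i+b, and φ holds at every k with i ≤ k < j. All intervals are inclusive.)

Yes

Need some j in [2,2] with (!C U[<=1] B), and B at every k in [1,j-1].
  j=2: (!C U[<=1] B) holds; B holds at every k in [1,1] → satisfied.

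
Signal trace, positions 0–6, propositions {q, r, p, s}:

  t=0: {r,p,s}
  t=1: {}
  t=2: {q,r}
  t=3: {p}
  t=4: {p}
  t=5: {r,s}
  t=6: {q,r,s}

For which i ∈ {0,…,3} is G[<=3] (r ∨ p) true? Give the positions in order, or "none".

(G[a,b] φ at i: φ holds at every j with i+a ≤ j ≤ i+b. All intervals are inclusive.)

Evaluate at each i in [0,3]:
  i=0: ✗ (fails at j=1)
  i=1: ✗ (fails at j=1)
  i=2: ✓ (all of [2,5])
  i=3: ✓ (all of [3,6])

2, 3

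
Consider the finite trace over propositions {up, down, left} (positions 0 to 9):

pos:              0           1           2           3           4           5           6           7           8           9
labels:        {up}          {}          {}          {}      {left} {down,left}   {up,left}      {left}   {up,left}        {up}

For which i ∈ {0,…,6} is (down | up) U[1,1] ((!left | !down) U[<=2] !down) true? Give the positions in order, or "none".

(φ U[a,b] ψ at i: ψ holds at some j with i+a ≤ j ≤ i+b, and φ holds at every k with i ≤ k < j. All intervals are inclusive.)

0, 5, 6

Evaluate at each i in [0,6]:
  i=0: ✓ (rhs at j=1; lhs holds on [0,0])
  i=1: ✗ (lhs fails at k=1 before rhs at j=2)
  i=2: ✗ (lhs fails at k=2 before rhs at j=3)
  i=3: ✗ (lhs fails at k=3 before rhs at j=4)
  i=4: ✗ (no rhs in [5,5])
  i=5: ✓ (rhs at j=6; lhs holds on [5,5])
  i=6: ✓ (rhs at j=7; lhs holds on [6,6])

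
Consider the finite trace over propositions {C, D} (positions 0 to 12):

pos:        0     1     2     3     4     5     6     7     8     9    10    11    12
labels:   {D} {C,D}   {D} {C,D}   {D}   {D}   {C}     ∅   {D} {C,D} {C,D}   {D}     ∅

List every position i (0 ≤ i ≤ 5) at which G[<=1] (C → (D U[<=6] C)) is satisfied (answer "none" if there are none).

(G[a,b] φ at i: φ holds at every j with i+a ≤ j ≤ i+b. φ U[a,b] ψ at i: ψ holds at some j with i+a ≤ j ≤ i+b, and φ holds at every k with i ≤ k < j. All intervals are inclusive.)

0, 1, 2, 3, 4, 5

Evaluate at each i in [0,5]:
  i=0: ✓ (all of [0,1])
  i=1: ✓ (all of [1,2])
  i=2: ✓ (all of [2,3])
  i=3: ✓ (all of [3,4])
  i=4: ✓ (all of [4,5])
  i=5: ✓ (all of [5,6])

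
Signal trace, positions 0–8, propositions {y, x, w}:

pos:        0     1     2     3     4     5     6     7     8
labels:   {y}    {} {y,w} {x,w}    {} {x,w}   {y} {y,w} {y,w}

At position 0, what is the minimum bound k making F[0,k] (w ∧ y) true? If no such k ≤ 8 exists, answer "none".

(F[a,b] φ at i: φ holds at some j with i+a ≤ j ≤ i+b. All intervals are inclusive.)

Scan j = 0,1,… for (w ∧ y):
  j=0: fails
  j=1: fails
  j=2: holds
First hit at j=2, so smallest k = 2-0 = 2.

2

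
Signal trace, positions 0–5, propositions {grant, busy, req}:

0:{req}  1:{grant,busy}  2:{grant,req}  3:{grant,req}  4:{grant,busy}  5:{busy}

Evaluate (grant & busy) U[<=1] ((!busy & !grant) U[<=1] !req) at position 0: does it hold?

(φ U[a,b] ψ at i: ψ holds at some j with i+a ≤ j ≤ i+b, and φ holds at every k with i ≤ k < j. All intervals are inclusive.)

Need some j in [0,1] with ((!busy & !grant) U[<=1] !req), and (grant & busy) at every k in [0,j-1].
  j=0: ((!busy & !grant) U[<=1] !req) holds; no prefix to check → satisfied.

True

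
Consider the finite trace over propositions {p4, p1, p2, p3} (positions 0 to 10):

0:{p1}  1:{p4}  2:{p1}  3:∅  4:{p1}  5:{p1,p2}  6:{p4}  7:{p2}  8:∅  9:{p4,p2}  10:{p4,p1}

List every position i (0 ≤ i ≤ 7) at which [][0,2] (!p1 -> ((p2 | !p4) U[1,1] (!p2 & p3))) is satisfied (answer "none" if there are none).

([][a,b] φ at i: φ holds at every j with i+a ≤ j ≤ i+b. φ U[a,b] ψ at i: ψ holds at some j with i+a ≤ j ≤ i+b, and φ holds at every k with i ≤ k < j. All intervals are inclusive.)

none

Evaluate at each i in [0,7]:
  i=0: ✗ (fails at j=1)
  i=1: ✗ (fails at j=1)
  i=2: ✗ (fails at j=3)
  i=3: ✗ (fails at j=3)
  i=4: ✗ (fails at j=6)
  i=5: ✗ (fails at j=6)
  i=6: ✗ (fails at j=6)
  i=7: ✗ (fails at j=7)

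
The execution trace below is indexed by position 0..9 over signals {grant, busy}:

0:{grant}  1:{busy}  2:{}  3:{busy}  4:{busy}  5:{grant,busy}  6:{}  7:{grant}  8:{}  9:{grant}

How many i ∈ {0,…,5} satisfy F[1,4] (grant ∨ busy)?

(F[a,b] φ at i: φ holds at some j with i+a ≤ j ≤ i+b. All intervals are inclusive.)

6

Evaluate at each i in [0,5]:
  i=0: ✓ (witness j=1)
  i=1: ✓ (witness j=3)
  i=2: ✓ (witness j=3)
  i=3: ✓ (witness j=4)
  i=4: ✓ (witness j=5)
  i=5: ✓ (witness j=7)
Positions where it holds: {0, 1, 2, 3, 4, 5} → 6.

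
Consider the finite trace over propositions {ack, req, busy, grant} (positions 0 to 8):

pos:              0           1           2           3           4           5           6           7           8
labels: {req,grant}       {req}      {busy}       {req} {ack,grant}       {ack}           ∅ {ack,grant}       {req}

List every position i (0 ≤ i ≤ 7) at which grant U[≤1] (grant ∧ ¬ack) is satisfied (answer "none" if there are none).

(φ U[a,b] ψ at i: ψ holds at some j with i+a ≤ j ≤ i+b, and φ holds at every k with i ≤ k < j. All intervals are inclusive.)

0

Evaluate at each i in [0,7]:
  i=0: ✓ (rhs at j=0)
  i=1: ✗ (no rhs in [1,2])
  i=2: ✗ (no rhs in [2,3])
  i=3: ✗ (no rhs in [3,4])
  i=4: ✗ (no rhs in [4,5])
  i=5: ✗ (no rhs in [5,6])
  i=6: ✗ (no rhs in [6,7])
  i=7: ✗ (no rhs in [7,8])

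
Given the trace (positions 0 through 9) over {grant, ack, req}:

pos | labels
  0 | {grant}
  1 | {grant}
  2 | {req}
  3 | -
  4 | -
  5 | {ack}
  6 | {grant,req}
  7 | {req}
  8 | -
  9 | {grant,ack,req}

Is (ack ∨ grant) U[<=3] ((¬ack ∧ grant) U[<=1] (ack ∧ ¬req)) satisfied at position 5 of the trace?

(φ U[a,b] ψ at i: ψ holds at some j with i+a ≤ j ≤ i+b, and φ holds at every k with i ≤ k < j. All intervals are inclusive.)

Need some j in [5,8] with ((¬ack ∧ grant) U[<=1] (ack ∧ ¬req)), and (ack ∨ grant) at every k in [5,j-1].
  j=5: ((¬ack ∧ grant) U[<=1] (ack ∧ ¬req)) holds; no prefix to check → satisfied.

True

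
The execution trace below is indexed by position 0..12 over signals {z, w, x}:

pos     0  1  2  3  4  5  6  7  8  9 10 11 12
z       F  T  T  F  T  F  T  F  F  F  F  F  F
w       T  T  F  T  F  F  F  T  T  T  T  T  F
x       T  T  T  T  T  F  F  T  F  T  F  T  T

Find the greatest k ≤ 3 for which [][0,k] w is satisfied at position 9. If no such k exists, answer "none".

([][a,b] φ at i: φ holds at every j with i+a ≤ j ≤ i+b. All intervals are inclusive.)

2

w must hold from j=9 onward; find where it first fails.
  j=9: holds
  j=10: holds
  j=11: holds
  j=12: fails
Holds on [9,11], so largest k = 2.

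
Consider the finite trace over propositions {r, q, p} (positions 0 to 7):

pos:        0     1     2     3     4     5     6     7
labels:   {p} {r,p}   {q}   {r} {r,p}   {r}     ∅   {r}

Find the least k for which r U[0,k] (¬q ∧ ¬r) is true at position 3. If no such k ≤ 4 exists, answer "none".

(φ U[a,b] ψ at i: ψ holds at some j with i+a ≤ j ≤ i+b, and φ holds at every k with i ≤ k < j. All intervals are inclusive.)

Need earliest j ≥ 3 with (¬q ∧ ¬r), and r at every k in [3,j-1].
  j=3: rhs fails.
  j=4: rhs fails.
  j=5: rhs fails.
  j=6: rhs holds; lhs holds on [3,5]. k = 3.

3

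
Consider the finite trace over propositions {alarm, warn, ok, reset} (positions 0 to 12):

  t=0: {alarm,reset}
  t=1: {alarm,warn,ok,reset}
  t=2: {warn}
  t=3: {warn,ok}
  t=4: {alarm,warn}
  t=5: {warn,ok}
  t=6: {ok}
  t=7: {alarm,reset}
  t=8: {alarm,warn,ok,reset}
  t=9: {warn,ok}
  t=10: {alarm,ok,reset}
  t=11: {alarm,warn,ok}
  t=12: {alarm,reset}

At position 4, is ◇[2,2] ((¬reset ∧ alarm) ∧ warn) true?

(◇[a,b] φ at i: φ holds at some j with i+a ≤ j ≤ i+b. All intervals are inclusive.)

False

Check ((¬reset ∧ alarm) ∧ warn) at each j in [6,6]:
  j=6: false
No position in the window satisfies it → formula fails.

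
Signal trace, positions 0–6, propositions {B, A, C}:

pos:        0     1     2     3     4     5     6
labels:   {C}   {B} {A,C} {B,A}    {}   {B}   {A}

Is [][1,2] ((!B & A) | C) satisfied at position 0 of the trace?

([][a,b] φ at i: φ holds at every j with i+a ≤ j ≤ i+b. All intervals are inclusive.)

Does not hold

Check ((!B & A) | C) at every j in [1,2]:
  j=1: false
  j=2: true
Fails at j=1 → formula fails.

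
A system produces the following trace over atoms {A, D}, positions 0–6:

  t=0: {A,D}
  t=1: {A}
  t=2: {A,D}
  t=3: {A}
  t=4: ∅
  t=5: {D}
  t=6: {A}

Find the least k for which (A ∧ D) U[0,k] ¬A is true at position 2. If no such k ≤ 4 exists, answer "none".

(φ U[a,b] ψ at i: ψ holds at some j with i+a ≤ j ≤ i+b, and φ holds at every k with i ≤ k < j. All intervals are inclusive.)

Need earliest j ≥ 2 with ¬A, and (A ∧ D) at every k in [2,j-1].
  j=2: rhs fails.
  j=3: rhs fails.
  j=4: rhs holds but lhs fails at k=3.
  j=5: rhs holds but lhs fails at k=3.
  j=6: rhs fails.
No witness within the range → none.

none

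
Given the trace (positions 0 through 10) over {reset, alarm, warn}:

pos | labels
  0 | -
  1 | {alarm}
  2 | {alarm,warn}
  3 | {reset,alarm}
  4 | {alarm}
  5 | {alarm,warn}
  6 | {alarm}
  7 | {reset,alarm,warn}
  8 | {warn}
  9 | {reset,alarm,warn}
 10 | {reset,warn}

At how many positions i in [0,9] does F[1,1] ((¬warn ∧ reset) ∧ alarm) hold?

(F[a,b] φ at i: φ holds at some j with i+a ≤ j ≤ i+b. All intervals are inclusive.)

Evaluate at each i in [0,9]:
  i=0: ✗ (none in [1,1])
  i=1: ✗ (none in [2,2])
  i=2: ✓ (witness j=3)
  i=3: ✗ (none in [4,4])
  i=4: ✗ (none in [5,5])
  i=5: ✗ (none in [6,6])
  i=6: ✗ (none in [7,7])
  i=7: ✗ (none in [8,8])
  i=8: ✗ (none in [9,9])
  i=9: ✗ (none in [10,10])
Positions where it holds: {2} → 1.

1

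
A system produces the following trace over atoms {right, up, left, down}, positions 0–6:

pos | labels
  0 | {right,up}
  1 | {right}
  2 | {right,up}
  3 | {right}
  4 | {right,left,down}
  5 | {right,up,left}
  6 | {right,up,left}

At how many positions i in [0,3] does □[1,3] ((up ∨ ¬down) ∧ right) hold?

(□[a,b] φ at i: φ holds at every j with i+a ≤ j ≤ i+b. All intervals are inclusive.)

Evaluate at each i in [0,3]:
  i=0: ✓ (all of [1,3])
  i=1: ✗ (fails at j=4)
  i=2: ✗ (fails at j=4)
  i=3: ✗ (fails at j=4)
Positions where it holds: {0} → 1.

1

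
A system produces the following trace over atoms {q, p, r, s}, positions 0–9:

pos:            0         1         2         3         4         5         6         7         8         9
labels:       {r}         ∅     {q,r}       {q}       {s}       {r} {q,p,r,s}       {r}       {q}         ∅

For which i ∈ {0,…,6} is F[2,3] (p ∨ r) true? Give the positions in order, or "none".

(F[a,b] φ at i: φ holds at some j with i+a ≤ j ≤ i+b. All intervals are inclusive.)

Evaluate at each i in [0,6]:
  i=0: ✓ (witness j=2)
  i=1: ✗ (none in [3,4])
  i=2: ✓ (witness j=5)
  i=3: ✓ (witness j=5)
  i=4: ✓ (witness j=6)
  i=5: ✓ (witness j=7)
  i=6: ✗ (none in [8,9])

0, 2, 3, 4, 5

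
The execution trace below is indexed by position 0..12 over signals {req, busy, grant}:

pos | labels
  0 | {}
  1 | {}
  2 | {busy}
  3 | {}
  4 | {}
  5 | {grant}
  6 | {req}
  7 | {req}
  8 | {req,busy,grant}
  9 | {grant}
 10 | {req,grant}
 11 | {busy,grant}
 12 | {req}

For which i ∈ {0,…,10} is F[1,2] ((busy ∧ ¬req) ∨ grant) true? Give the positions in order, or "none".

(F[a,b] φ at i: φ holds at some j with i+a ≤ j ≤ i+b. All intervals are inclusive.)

Evaluate at each i in [0,10]:
  i=0: ✓ (witness j=2)
  i=1: ✓ (witness j=2)
  i=2: ✗ (none in [3,4])
  i=3: ✓ (witness j=5)
  i=4: ✓ (witness j=5)
  i=5: ✗ (none in [6,7])
  i=6: ✓ (witness j=8)
  i=7: ✓ (witness j=8)
  i=8: ✓ (witness j=9)
  i=9: ✓ (witness j=10)
  i=10: ✓ (witness j=11)

0, 1, 3, 4, 6, 7, 8, 9, 10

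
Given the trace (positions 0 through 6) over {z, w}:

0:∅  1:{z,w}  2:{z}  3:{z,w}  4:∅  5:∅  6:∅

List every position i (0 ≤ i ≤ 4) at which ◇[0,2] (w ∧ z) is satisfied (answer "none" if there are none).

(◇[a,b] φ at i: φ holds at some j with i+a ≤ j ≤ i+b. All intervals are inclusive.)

Evaluate at each i in [0,4]:
  i=0: ✓ (witness j=1)
  i=1: ✓ (witness j=1)
  i=2: ✓ (witness j=3)
  i=3: ✓ (witness j=3)
  i=4: ✗ (none in [4,6])

0, 1, 2, 3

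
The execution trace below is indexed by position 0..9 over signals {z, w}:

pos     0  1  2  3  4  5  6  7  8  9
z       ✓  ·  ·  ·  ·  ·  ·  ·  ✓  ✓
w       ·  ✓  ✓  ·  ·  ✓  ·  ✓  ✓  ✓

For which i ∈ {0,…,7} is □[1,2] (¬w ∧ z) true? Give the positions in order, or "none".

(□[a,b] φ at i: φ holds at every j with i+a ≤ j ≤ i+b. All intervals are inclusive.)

Evaluate at each i in [0,7]:
  i=0: ✗ (fails at j=1)
  i=1: ✗ (fails at j=2)
  i=2: ✗ (fails at j=3)
  i=3: ✗ (fails at j=4)
  i=4: ✗ (fails at j=5)
  i=5: ✗ (fails at j=6)
  i=6: ✗ (fails at j=7)
  i=7: ✗ (fails at j=8)

none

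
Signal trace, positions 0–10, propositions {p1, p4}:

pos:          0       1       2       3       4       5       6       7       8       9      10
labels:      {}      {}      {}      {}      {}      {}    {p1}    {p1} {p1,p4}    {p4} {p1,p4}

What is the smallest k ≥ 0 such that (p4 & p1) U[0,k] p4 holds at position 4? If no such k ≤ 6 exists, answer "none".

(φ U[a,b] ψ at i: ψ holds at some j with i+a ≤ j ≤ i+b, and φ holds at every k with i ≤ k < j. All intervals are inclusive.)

none

Need earliest j ≥ 4 with p4, and (p4 & p1) at every k in [4,j-1].
  j=4: rhs fails.
  j=5: rhs fails.
  j=6: rhs fails.
  j=7: rhs fails.
  j=8: rhs holds but lhs fails at k=4.
  j=9: rhs holds but lhs fails at k=4.
  j=10: rhs holds but lhs fails at k=4.
No witness within the range → none.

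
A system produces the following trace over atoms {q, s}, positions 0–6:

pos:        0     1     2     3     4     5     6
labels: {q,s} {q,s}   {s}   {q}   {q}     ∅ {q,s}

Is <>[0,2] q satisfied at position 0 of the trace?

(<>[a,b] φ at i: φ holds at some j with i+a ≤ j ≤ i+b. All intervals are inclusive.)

True

Check q at each j in [0,2]:
  j=0: true
  j=1: true
  j=2: false
Found at j=0 → formula holds.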